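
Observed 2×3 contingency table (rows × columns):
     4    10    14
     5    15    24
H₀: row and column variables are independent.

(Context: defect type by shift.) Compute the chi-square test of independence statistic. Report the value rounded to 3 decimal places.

test statistic = 0.197

Row totals [28, 44], col totals [9, 25, 38], n=72
χ² = (4−3.50)²/3.50 + (10−9.72)²/9.72 + (14−14.78)²/14.78 + (5−5.50)²/5.50 + (15−15.28)²/15.28 + (24−23.22)²/23.22 = 0.1969
df = 2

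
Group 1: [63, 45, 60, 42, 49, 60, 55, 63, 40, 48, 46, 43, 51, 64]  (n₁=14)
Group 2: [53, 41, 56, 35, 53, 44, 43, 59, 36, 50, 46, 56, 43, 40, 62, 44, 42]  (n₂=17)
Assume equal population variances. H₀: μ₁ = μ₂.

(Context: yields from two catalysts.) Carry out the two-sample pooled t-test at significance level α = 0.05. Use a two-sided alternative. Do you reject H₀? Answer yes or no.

x̄₁=52.071, s₁=8.589, n₁=14
x̄₂=47.235, s₂=8.051, n₂=17
s_p² = [13·8.589² + 16·8.051²]/29 = 68.8272
SE = √(s_p²·(1/14+1/17)) = 2.9941
t = (52.071−47.235)/2.9941 = 1.6152
df = 29
p-value (two-sided) = 0.11710
At α=0.05: p ≥ α → fail to reject H₀

reject H₀: no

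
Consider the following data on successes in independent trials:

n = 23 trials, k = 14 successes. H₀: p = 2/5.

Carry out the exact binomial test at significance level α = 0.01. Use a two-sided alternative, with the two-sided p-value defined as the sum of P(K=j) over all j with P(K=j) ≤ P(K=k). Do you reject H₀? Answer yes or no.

reject H₀: no

Exact binomial: n=23, k=14, p₀=2/5=0.4000
P(X=j) = C(n,j)·p₀^j·(1−p₀)^(n−j); p = Σ P(X=j) over j with P(X=j) ≤ P(X=14)
p-value (two-sided) = 0.05390
At α=0.01: p ≥ α → fail to reject H₀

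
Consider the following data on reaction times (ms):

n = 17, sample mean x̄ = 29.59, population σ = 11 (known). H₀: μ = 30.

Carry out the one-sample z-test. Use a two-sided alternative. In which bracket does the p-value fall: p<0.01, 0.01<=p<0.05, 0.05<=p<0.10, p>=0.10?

p-value bracket: p>=0.10

SE = σ/√n = 11/√17 = 2.6679
z = (x̄−μ₀)/SE = (29.59−30)/2.6679 = -0.1537
p-value (two-sided) = 0.87786
→ bracket: p>=0.10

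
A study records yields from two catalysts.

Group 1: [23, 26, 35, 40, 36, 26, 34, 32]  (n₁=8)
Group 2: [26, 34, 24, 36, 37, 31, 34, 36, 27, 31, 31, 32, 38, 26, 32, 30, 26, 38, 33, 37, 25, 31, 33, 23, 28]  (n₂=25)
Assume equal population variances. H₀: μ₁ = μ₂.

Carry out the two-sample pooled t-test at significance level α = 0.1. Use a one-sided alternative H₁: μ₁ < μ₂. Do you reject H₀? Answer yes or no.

reject H₀: no

x̄₁=31.500, s₁=5.904, n₁=8
x̄₂=31.160, s₂=4.552, n₂=25
s_p² = [7·5.904² + 24·4.552²]/31 = 23.9148
SE = √(s_p²·(1/8+1/25)) = 1.9864
t = (31.500−31.160)/1.9864 = 0.1712
df = 31
p-value (one-sided, H₁ less) = 0.56739
At α=0.1: p ≥ α → fail to reject H₀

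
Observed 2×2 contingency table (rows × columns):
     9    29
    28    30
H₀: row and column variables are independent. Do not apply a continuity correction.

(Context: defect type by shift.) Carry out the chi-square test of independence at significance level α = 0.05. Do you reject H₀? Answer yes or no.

reject H₀: yes

Row totals [38, 58], col totals [37, 59], n=96
χ² = (9−14.65)²/14.65 + (29−23.35)²/23.35 + (28−22.35)²/22.35 + (30−35.65)²/35.65 = 5.8614
df = 1
p-value (upper-tail) = 0.01548
At α=0.05: p < α → reject H₀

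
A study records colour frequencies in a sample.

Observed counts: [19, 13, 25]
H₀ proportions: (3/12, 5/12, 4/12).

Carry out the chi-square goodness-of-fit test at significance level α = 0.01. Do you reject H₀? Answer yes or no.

n = 57; E_i = n·p_i = [14.25, 23.75, 19.00]
χ² = (19−14.25)²/14.25 + (13−23.75)²/23.75 + (25−19.00)²/19.00 = 8.3439
df = 2
p-value (upper-tail) = 0.01542
At α=0.01: p ≥ α → fail to reject H₀

reject H₀: no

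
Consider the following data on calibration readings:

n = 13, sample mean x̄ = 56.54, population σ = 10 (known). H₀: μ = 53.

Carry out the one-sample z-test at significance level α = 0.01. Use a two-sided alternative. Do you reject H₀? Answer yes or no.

SE = σ/√n = 10/√13 = 2.7735
z = (x̄−μ₀)/SE = (56.54−53)/2.7735 = 1.2764
p-value (two-sided) = 0.20183
At α=0.01: p ≥ α → fail to reject H₀

reject H₀: no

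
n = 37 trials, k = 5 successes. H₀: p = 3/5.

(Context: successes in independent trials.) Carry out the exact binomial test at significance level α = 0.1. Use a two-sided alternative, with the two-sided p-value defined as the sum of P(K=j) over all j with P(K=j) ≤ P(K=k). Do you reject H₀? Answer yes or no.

Exact binomial: n=37, k=5, p₀=3/5=0.6000
P(X=j) = C(n,j)·p₀^j·(1−p₀)^(n−j); p = Σ P(X=j) over j with P(X=j) ≤ P(X=5)
p-value (two-sided) = 0.00000
At α=0.1: p < α → reject H₀

reject H₀: yes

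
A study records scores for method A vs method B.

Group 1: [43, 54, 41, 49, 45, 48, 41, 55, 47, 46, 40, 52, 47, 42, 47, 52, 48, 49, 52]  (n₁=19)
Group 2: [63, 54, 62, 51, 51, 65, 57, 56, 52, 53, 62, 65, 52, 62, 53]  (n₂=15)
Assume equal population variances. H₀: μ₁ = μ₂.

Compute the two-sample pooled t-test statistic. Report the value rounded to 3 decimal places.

test statistic = -5.880

x̄₁=47.263, s₁=4.495, n₁=19
x̄₂=57.200, s₂=5.361, n₂=15
s_p² = [18·4.495² + 14·5.361²]/32 = 23.9401
SE = √(s_p²·(1/19+1/15)) = 1.6900
t = (47.263−57.200)/1.6900 = -5.8799
df = 32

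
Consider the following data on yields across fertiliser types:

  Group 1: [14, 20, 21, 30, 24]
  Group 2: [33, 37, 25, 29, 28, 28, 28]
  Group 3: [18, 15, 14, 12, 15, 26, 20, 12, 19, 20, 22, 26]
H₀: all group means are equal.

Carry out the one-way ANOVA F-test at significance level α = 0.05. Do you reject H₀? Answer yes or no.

Group means [21.80, 29.71, 18.25], grand mean 22.333
SSB = Σnᵢ(x̄ᵢ−x̄)² = 582.855; SSW = ΣΣ(x−x̄ᵢ)² = 490.479
MSB = 582.855/2 = 291.4274; MSW = 490.479/21 = 23.3561
F = MSB/MSW = 12.4776
df = (2, 21)
p-value (upper-tail) = 0.00027
At α=0.05: p < α → reject H₀

reject H₀: yes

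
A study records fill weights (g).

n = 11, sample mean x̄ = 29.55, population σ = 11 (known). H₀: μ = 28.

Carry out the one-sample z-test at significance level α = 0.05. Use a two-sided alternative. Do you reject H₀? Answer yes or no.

reject H₀: no

SE = σ/√n = 11/√11 = 3.3166
z = (x̄−μ₀)/SE = (29.55−28)/3.3166 = 0.4673
p-value (two-sided) = 0.64025
At α=0.05: p ≥ α → fail to reject H₀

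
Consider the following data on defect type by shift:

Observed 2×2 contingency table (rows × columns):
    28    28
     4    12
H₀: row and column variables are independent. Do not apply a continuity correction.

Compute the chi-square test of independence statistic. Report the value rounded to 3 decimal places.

test statistic = 3.150

Row totals [56, 16], col totals [32, 40], n=72
χ² = (28−24.89)²/24.89 + (28−31.11)²/31.11 + (4−7.11)²/7.11 + (12−8.89)²/8.89 = 3.1500
df = 1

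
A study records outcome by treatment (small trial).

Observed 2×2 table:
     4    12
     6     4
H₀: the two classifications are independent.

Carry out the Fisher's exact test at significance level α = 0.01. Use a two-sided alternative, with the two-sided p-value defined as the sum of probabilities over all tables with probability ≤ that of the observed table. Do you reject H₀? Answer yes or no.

Margins: r₁=16, r₂=10, c₁=10, c₂=16, n=26
p_obs = C(16,4)·C(10,6)/C(26,10); sum pmf over tables with pmf ≤ p_obs
p-value (two-sided) = 0.10870
At α=0.01: p ≥ α → fail to reject H₀

reject H₀: no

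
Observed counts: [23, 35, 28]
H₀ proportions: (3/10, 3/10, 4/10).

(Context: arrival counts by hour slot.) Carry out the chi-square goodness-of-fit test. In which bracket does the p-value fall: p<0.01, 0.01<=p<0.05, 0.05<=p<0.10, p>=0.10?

n = 86; E_i = n·p_i = [25.80, 25.80, 34.40]
χ² = (23−25.80)²/25.80 + (35−25.80)²/25.80 + (28−34.40)²/34.40 = 4.7752
df = 2
p-value (upper-tail) = 0.09185
→ bracket: 0.05<=p<0.10

p-value bracket: 0.05<=p<0.10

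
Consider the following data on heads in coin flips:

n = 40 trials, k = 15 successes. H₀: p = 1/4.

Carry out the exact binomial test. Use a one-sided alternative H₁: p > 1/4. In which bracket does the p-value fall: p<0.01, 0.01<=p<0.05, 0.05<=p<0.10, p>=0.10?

p-value bracket: 0.05<=p<0.10

Exact binomial: n=40, k=15, p₀=1/4=0.2500
P(X≥15) from Σ C(n,i)·p₀^i·(1−p₀)^(n−i)
p-value (one-sided, H₁ greater) = 0.05444
→ bracket: 0.05<=p<0.10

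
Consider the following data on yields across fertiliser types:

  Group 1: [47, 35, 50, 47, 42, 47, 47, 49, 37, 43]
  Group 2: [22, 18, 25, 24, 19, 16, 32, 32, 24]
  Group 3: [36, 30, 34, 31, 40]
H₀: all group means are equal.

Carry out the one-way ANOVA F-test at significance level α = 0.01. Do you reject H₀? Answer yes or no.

reject H₀: yes

Group means [44.40, 23.56, 34.20], grand mean 34.458
SSB = Σnᵢ(x̄ᵢ−x̄)² = 2058.536; SSW = ΣΣ(x−x̄ᵢ)² = 551.422
MSB = 2058.536/2 = 1029.2681; MSW = 551.422/21 = 26.2582
F = MSB/MSW = 39.1980
df = (2, 21)
p-value (upper-tail) = 0.00000
At α=0.01: p < α → reject H₀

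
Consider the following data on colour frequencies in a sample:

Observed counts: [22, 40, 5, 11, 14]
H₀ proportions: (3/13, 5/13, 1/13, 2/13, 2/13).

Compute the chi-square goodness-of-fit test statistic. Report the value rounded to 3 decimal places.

test statistic = 1.944

n = 92; E_i = n·p_i = [21.23, 35.38, 7.08, 14.15, 14.15]
χ² = (22−21.23)²/21.23 + (40−35.38)²/35.38 + (5−7.08)²/7.08 + (11−14.15)²/14.15 + (14−14.15)²/14.15 = 1.9438
df = 4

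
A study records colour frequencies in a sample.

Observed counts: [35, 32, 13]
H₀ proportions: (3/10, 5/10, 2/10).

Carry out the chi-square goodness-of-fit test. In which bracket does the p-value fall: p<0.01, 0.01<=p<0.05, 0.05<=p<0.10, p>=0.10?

n = 80; E_i = n·p_i = [24.00, 40.00, 16.00]
χ² = (35−24.00)²/24.00 + (32−40.00)²/40.00 + (13−16.00)²/16.00 = 7.2042
df = 2
p-value (upper-tail) = 0.02727
→ bracket: 0.01<=p<0.05

p-value bracket: 0.01<=p<0.05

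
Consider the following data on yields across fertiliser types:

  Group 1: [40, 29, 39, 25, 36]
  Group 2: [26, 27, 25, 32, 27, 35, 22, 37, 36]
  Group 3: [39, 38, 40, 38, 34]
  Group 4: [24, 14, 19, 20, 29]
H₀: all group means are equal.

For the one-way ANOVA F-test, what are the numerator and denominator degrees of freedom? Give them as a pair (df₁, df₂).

k = 4 groups, N = 24 total
df = (k−1, N−k) = (4−1, 24−4) = (3, 20)

degrees of freedom = [3, 20]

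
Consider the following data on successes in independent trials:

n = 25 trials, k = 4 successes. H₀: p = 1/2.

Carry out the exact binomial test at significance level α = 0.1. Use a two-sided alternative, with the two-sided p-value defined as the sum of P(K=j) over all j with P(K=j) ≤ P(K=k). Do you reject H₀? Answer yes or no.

Exact binomial: n=25, k=4, p₀=1/2=0.5000
P(X=j) = C(n,j)·p₀^j·(1−p₀)^(n−j); p = Σ P(X=j) over j with P(X=j) ≤ P(X=4)
p-value (two-sided) = 0.00091
At α=0.1: p < α → reject H₀

reject H₀: yes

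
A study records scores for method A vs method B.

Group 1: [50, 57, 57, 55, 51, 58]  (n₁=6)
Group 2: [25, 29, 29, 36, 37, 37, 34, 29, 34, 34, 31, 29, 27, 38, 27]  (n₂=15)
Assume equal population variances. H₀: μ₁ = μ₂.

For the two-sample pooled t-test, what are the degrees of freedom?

df = n₁ + n₂ − 2 = 6 + 15 − 2 = 19

degrees of freedom = 19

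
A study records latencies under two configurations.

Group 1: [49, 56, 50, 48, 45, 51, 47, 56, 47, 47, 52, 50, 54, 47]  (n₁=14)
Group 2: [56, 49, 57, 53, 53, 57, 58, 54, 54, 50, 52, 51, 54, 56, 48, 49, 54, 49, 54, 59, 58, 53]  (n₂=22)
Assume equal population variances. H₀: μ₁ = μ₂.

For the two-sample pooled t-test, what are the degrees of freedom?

degrees of freedom = 34

df = n₁ + n₂ − 2 = 14 + 22 − 2 = 34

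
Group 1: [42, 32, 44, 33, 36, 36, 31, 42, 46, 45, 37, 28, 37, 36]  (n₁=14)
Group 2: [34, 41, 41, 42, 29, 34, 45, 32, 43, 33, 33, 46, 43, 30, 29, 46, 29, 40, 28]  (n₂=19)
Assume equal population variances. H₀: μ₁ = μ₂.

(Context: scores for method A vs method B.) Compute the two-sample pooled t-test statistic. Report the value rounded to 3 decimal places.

test statistic = 0.354

x̄₁=37.500, s₁=5.557, n₁=14
x̄₂=36.737, s₂=6.497, n₂=19
s_p² = [13·5.557² + 18·6.497²]/31 = 37.4576
SE = √(s_p²·(1/14+1/19)) = 2.1557
t = (37.500−36.737)/2.1557 = 0.3540
df = 31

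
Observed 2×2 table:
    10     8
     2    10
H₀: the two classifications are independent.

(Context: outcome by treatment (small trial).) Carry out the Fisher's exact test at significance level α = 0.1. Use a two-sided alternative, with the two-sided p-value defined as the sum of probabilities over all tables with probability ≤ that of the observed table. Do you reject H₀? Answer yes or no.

reject H₀: yes

Margins: r₁=18, r₂=12, c₁=12, c₂=18, n=30
p_obs = C(18,10)·C(12,2)/C(30,12); sum pmf over tables with pmf ≤ p_obs
p-value (two-sided) = 0.05773
At α=0.1: p < α → reject H₀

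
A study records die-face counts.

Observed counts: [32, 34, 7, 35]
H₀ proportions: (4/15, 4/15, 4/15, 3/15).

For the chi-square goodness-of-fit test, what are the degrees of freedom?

df = k − 1 = 4 − 1 = 3

degrees of freedom = 3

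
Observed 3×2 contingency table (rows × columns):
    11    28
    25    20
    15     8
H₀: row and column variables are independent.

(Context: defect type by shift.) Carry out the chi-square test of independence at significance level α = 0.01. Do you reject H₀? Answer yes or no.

Row totals [39, 45, 23], col totals [51, 56], n=107
χ² = (11−18.59)²/18.59 + (28−20.41)²/20.41 + (25−21.45)²/21.45 + (20−23.55)²/23.55 + (15−10.96)²/10.96 + (8−12.04)²/12.04 = 9.8842
df = 2
p-value (upper-tail) = 0.00714
At α=0.01: p < α → reject H₀

reject H₀: yes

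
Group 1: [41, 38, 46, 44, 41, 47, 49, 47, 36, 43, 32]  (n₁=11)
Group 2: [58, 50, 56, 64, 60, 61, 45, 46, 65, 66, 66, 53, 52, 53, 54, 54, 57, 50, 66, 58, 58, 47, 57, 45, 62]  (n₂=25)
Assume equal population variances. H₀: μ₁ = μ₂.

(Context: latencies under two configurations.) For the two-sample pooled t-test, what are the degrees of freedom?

degrees of freedom = 34

df = n₁ + n₂ − 2 = 11 + 25 − 2 = 34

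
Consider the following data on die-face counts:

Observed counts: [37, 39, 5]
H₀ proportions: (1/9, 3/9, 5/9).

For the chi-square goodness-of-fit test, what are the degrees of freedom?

degrees of freedom = 2

df = k − 1 = 3 − 1 = 2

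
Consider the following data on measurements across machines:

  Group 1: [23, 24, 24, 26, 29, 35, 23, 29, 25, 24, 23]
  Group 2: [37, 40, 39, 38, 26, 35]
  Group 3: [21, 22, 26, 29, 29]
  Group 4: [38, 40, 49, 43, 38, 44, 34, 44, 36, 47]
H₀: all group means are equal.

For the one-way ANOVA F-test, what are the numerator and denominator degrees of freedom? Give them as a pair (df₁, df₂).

k = 4 groups, N = 32 total
df = (k−1, N−k) = (4−1, 32−4) = (3, 28)

degrees of freedom = [3, 28]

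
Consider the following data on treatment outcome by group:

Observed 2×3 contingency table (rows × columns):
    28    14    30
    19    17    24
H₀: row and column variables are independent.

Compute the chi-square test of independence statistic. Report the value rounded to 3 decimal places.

Row totals [72, 60], col totals [47, 31, 54], n=132
χ² = (28−25.64)²/25.64 + (14−16.91)²/16.91 + (30−29.45)²/29.45 + (19−21.36)²/21.36 + (17−14.09)²/14.09 + (24−24.55)²/24.55 = 1.6027
df = 2

test statistic = 1.603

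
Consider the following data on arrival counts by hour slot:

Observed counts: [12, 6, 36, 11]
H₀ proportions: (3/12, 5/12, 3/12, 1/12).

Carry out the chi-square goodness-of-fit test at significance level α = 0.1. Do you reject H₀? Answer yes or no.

reject H₀: yes

n = 65; E_i = n·p_i = [16.25, 27.08, 16.25, 5.42]
χ² = (12−16.25)²/16.25 + (6−27.08)²/27.08 + (36−16.25)²/16.25 + (11−5.42)²/5.42 = 47.2831
df = 3
p-value (upper-tail) = 0.00000
At α=0.1: p < α → reject H₀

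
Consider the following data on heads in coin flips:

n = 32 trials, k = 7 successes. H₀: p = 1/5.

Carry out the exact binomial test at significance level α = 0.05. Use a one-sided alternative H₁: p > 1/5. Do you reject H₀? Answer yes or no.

Exact binomial: n=32, k=7, p₀=1/5=0.2000
P(X≥7) from Σ C(n,i)·p₀^i·(1−p₀)^(n−i)
p-value (one-sided, H₁ greater) = 0.46453
At α=0.05: p ≥ α → fail to reject H₀

reject H₀: no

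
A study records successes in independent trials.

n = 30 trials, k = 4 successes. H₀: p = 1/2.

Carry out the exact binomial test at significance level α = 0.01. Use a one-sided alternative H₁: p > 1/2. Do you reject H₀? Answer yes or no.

reject H₀: no

Exact binomial: n=30, k=4, p₀=1/2=0.5000
P(X≥4) from Σ C(n,i)·p₀^i·(1−p₀)^(n−i)
p-value (one-sided, H₁ greater) = 1.00000
At α=0.01: p ≥ α → fail to reject H₀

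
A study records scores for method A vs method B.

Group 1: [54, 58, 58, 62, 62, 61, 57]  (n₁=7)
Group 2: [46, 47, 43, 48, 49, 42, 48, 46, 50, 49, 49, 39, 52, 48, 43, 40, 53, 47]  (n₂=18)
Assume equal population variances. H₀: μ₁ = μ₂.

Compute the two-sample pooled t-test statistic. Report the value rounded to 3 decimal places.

test statistic = 7.523

x̄₁=58.857, s₁=2.968, n₁=7
x̄₂=46.611, s₂=3.867, n₂=18
s_p² = [6·2.968² + 17·3.867²]/23 = 13.3537
SE = √(s_p²·(1/7+1/18)) = 1.6277
t = (58.857−46.611)/1.6277 = 7.5233
df = 23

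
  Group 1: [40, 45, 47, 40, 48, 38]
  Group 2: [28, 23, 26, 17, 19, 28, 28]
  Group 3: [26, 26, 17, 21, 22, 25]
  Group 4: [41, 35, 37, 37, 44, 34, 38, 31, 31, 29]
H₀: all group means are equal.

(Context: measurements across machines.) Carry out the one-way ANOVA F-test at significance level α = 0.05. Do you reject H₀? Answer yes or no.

Group means [43.00, 24.14, 22.83, 35.70], grand mean 31.759
SSB = Σnᵢ(x̄ᵢ−x̄)² = 1797.520; SSW = ΣΣ(x−x̄ᵢ)² = 475.790
MSB = 1797.520/3 = 599.1733; MSW = 475.790/25 = 19.0316
F = MSB/MSW = 31.4830
df = (3, 25)
p-value (upper-tail) = 0.00000
At α=0.05: p < α → reject H₀

reject H₀: yes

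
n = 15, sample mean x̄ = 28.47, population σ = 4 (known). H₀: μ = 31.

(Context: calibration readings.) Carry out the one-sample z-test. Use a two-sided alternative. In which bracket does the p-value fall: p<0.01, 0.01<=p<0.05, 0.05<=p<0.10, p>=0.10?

SE = σ/√n = 4/√15 = 1.0328
z = (x̄−μ₀)/SE = (28.47−31)/1.0328 = -2.4497
p-value (two-sided) = 0.01430
→ bracket: 0.01<=p<0.05

p-value bracket: 0.01<=p<0.05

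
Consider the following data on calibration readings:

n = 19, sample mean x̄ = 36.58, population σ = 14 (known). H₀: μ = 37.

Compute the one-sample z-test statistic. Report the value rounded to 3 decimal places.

test statistic = -0.131

SE = σ/√n = 14/√19 = 3.2118
z = (x̄−μ₀)/SE = (36.58−37)/3.2118 = -0.1308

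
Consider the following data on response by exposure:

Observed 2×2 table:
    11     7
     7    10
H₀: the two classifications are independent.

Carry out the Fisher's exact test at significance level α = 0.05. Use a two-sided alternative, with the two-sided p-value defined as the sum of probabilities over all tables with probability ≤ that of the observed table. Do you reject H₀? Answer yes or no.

Margins: r₁=18, r₂=17, c₁=18, c₂=17, n=35
p_obs = C(18,11)·C(17,7)/C(35,18); sum pmf over tables with pmf ≤ p_obs
p-value (two-sided) = 0.31754
At α=0.05: p ≥ α → fail to reject H₀

reject H₀: no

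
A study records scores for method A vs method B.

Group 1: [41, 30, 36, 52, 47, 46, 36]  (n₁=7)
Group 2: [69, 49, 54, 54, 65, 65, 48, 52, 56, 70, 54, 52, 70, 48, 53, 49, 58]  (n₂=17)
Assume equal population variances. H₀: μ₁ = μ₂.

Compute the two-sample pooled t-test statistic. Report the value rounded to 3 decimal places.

x̄₁=41.143, s₁=7.669, n₁=7
x̄₂=56.824, s₂=7.884, n₂=17
s_p² = [6·7.669² + 16·7.884²]/22 = 61.2422
SE = √(s_p²·(1/7+1/17)) = 3.5145
t = (41.143−56.824)/3.5145 = -4.4618
df = 22

test statistic = -4.462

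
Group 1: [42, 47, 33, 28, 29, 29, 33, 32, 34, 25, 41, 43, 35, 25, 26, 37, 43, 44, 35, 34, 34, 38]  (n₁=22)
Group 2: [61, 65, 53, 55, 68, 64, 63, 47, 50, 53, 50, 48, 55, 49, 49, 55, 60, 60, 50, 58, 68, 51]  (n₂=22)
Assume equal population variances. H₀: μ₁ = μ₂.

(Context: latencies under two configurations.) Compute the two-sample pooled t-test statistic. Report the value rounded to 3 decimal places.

x̄₁=34.864, s₁=6.446, n₁=22
x̄₂=56.000, s₂=6.690, n₂=22
s_p² = [21·6.446² + 21·6.690²]/42 = 43.1569
SE = √(s_p²·(1/22+1/22)) = 1.9807
t = (34.864−56.000)/1.9807 = -10.6709
df = 42

test statistic = -10.671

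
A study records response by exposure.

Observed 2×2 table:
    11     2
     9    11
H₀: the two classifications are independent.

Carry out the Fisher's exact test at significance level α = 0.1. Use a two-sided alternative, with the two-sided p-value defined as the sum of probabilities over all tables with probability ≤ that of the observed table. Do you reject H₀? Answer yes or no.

reject H₀: yes

Margins: r₁=13, r₂=20, c₁=20, c₂=13, n=33
p_obs = C(13,11)·C(20,9)/C(33,20); sum pmf over tables with pmf ≤ p_obs
p-value (two-sided) = 0.03249
At α=0.1: p < α → reject H₀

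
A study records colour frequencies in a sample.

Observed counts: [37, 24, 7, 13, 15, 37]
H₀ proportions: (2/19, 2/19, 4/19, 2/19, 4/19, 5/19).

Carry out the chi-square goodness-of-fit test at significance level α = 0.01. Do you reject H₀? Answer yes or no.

n = 133; E_i = n·p_i = [14.00, 14.00, 28.00, 14.00, 28.00, 35.00]
χ² = (37−14.00)²/14.00 + (24−14.00)²/14.00 + (7−28.00)²/28.00 + (13−14.00)²/14.00 + (15−28.00)²/28.00 + (37−35.00)²/35.00 = 66.9000
df = 5
p-value (upper-tail) = 0.00000
At α=0.01: p < α → reject H₀

reject H₀: yes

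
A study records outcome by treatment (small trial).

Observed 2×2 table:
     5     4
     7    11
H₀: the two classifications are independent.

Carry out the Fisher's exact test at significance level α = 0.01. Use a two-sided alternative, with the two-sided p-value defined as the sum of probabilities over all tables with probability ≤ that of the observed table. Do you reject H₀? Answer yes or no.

reject H₀: no

Margins: r₁=9, r₂=18, c₁=12, c₂=15, n=27
p_obs = C(9,5)·C(18,7)/C(27,12); sum pmf over tables with pmf ≤ p_obs
p-value (two-sided) = 0.44790
At α=0.01: p ≥ α → fail to reject H₀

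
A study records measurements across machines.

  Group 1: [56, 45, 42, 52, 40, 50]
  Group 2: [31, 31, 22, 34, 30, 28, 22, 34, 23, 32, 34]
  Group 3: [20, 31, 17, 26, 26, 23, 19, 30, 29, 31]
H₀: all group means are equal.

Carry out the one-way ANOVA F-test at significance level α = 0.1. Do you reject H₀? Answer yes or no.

reject H₀: yes

Group means [47.50, 29.18, 25.20], grand mean 31.778
SSB = Σnᵢ(x̄ᵢ−x̄)² = 1989.930; SSW = ΣΣ(x−x̄ᵢ)² = 662.736
MSB = 1989.930/2 = 994.9652; MSW = 662.736/24 = 27.6140
F = MSB/MSW = 36.0312
df = (2, 24)
p-value (upper-tail) = 0.00000
At α=0.1: p < α → reject H₀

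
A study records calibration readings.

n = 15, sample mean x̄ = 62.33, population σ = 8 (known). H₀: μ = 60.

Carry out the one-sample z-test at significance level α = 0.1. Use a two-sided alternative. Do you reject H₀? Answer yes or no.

SE = σ/√n = 8/√15 = 2.0656
z = (x̄−μ₀)/SE = (62.33−60)/2.0656 = 1.1280
p-value (two-sided) = 0.25932
At α=0.1: p ≥ α → fail to reject H₀

reject H₀: no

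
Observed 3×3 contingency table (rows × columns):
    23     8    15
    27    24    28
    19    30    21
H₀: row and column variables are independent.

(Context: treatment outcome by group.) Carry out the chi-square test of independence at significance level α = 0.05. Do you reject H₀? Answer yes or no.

reject H₀: yes

Row totals [46, 79, 70], col totals [69, 62, 64], n=195
χ² = (23−16.28)²/16.28 + (8−14.63)²/14.63 + (15−15.10)²/15.10 + (27−27.95)²/27.95 + (24−25.12)²/25.12 + (28−25.93)²/25.93 + (19−24.77)²/24.77 + (30−22.26)²/22.26 + (21−22.97)²/22.97 = 10.2346
df = 4
p-value (upper-tail) = 0.03666
At α=0.05: p < α → reject H₀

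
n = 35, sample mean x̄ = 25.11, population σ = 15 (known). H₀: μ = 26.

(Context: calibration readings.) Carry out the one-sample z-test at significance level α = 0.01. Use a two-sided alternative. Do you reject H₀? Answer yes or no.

SE = σ/√n = 15/√35 = 2.5355
z = (x̄−μ₀)/SE = (25.11−26)/2.5355 = -0.3510
p-value (two-sided) = 0.72557
At α=0.01: p ≥ α → fail to reject H₀

reject H₀: no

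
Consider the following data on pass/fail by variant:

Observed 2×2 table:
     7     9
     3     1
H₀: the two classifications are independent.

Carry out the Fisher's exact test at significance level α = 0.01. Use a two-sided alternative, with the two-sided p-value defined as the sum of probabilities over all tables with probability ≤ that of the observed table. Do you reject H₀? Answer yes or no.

Margins: r₁=16, r₂=4, c₁=10, c₂=10, n=20
p_obs = C(16,7)·C(4,3)/C(20,10); sum pmf over tables with pmf ≤ p_obs
p-value (two-sided) = 0.58204
At α=0.01: p ≥ α → fail to reject H₀

reject H₀: no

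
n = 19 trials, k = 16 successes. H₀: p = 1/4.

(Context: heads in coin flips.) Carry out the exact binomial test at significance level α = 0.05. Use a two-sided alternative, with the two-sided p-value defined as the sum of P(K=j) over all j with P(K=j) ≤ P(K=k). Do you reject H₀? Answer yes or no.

Exact binomial: n=19, k=16, p₀=1/4=0.2500
P(X=j) = C(n,j)·p₀^j·(1−p₀)^(n−j); p = Σ P(X=j) over j with P(X=j) ≤ P(X=16)
p-value (two-sided) = 0.00000
At α=0.05: p < α → reject H₀

reject H₀: yes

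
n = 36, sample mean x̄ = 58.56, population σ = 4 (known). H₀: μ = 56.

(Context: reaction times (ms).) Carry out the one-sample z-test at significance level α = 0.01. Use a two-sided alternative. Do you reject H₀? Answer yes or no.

reject H₀: yes

SE = σ/√n = 4/√36 = 0.6667
z = (x̄−μ₀)/SE = (58.56−56)/0.6667 = 3.8400
p-value (two-sided) = 0.00012
At α=0.01: p < α → reject H₀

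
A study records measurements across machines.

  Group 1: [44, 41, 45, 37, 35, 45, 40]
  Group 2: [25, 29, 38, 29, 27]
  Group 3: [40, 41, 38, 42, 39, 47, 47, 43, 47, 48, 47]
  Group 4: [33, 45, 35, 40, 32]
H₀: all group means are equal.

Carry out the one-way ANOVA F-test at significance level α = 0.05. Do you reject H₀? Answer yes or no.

Group means [41.00, 29.60, 43.55, 37.00], grand mean 39.250
SSB = Σnᵢ(x̄ᵢ−x̄)² = 715.323; SSW = ΣΣ(x−x̄ᵢ)² = 451.927
MSB = 715.323/3 = 238.4409; MSW = 451.927/24 = 18.8303
F = MSB/MSW = 12.6626
df = (3, 24)
p-value (upper-tail) = 0.00004
At α=0.05: p < α → reject H₀

reject H₀: yes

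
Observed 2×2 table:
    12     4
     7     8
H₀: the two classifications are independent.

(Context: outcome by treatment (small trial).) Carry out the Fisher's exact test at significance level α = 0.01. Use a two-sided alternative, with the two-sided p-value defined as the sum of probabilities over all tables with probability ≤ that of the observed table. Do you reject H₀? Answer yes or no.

Margins: r₁=16, r₂=15, c₁=19, c₂=12, n=31
p_obs = C(16,12)·C(15,7)/C(31,19); sum pmf over tables with pmf ≤ p_obs
p-value (two-sided) = 0.14888
At α=0.01: p ≥ α → fail to reject H₀

reject H₀: no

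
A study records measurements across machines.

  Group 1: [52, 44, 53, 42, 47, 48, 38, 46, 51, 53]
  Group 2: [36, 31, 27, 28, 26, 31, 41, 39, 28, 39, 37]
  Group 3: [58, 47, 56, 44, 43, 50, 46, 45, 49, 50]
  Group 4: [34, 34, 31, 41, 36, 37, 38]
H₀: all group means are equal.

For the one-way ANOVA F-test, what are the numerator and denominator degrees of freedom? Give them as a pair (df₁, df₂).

k = 4 groups, N = 38 total
df = (k−1, N−k) = (4−1, 38−4) = (3, 34)

degrees of freedom = [3, 34]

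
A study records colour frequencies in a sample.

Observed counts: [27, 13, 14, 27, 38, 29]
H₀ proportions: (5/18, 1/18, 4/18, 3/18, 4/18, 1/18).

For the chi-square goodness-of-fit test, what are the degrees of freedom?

degrees of freedom = 5

df = k − 1 = 6 − 1 = 5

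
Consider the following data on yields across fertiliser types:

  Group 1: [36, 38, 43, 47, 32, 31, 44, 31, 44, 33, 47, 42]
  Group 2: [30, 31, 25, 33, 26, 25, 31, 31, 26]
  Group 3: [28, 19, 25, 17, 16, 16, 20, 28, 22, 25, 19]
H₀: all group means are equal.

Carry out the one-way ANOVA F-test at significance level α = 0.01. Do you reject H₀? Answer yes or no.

Group means [39.00, 28.67, 21.36], grand mean 30.031
SSB = Σnᵢ(x̄ᵢ−x̄)² = 1808.423; SSW = ΣΣ(x−x̄ᵢ)² = 708.545
MSB = 1808.423/2 = 904.2116; MSW = 708.545/29 = 24.4326
F = MSB/MSW = 37.0084
df = (2, 29)
p-value (upper-tail) = 0.00000
At α=0.01: p < α → reject H₀

reject H₀: yes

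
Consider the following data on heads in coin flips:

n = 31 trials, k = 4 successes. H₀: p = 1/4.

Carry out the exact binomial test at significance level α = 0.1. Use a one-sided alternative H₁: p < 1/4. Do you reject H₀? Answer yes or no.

Exact binomial: n=31, k=4, p₀=1/4=0.2500
P(X≤4) from Σ C(n,i)·p₀^i·(1−p₀)^(n−i)
p-value (one-sided, H₁ less) = 0.08276
At α=0.1: p < α → reject H₀

reject H₀: yes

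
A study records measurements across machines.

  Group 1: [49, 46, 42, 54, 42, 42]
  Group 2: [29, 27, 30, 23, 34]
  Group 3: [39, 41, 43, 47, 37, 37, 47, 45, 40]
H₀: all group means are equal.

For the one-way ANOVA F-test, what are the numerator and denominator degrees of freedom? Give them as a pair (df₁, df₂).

k = 3 groups, N = 20 total
df = (k−1, N−k) = (3−1, 20−3) = (2, 17)

degrees of freedom = [2, 17]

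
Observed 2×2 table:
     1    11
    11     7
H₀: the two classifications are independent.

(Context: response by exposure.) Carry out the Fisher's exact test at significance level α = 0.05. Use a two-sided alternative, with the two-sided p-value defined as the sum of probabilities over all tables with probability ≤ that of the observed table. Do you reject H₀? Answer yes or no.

Margins: r₁=12, r₂=18, c₁=12, c₂=18, n=30
p_obs = C(12,1)·C(18,11)/C(30,12); sum pmf over tables with pmf ≤ p_obs
p-value (two-sided) = 0.00682
At α=0.05: p < α → reject H₀

reject H₀: yes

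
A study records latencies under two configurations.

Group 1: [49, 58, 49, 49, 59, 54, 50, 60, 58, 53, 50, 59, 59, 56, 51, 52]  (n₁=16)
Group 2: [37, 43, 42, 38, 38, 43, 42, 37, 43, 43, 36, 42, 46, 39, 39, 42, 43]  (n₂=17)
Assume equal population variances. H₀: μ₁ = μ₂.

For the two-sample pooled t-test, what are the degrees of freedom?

degrees of freedom = 31

df = n₁ + n₂ − 2 = 16 + 17 − 2 = 31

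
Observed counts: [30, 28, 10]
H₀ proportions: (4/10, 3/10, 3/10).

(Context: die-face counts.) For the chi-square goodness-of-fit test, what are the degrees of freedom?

degrees of freedom = 2

df = k − 1 = 3 − 1 = 2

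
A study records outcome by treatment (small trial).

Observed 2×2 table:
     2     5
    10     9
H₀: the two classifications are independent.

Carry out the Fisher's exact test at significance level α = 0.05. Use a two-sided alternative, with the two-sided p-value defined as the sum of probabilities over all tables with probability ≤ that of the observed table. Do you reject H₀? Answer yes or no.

Margins: r₁=7, r₂=19, c₁=12, c₂=14, n=26
p_obs = C(7,2)·C(19,10)/C(26,12); sum pmf over tables with pmf ≤ p_obs
p-value (two-sided) = 0.39130
At α=0.05: p ≥ α → fail to reject H₀

reject H₀: no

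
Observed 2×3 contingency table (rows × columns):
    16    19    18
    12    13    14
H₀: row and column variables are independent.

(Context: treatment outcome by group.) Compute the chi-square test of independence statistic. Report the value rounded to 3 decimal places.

Row totals [53, 39], col totals [28, 32, 32], n=92
χ² = (16−16.13)²/16.13 + (19−18.43)²/18.43 + (18−18.43)²/18.43 + (12−11.87)²/11.87 + (13−13.57)²/13.57 + (14−13.57)²/13.57 = 0.0676
df = 2

test statistic = 0.068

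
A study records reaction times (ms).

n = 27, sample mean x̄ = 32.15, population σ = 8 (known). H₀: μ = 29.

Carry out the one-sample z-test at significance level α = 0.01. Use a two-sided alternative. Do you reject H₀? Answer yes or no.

reject H₀: no

SE = σ/√n = 8/√27 = 1.5396
z = (x̄−μ₀)/SE = (32.15−29)/1.5396 = 2.0460
p-value (two-sided) = 0.04076
At α=0.01: p ≥ α → fail to reject H₀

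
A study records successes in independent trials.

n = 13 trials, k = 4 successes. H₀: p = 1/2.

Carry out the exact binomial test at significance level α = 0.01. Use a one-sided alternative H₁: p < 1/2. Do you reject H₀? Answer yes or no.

reject H₀: no

Exact binomial: n=13, k=4, p₀=1/2=0.5000
P(X≤4) from Σ C(n,i)·p₀^i·(1−p₀)^(n−i)
p-value (one-sided, H₁ less) = 0.13342
At α=0.01: p ≥ α → fail to reject H₀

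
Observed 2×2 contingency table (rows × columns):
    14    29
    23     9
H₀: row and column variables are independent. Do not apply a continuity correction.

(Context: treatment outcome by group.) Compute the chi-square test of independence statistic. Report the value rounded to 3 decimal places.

Row totals [43, 32], col totals [37, 38], n=75
χ² = (14−21.21)²/21.21 + (29−21.79)²/21.79 + (23−15.79)²/15.79 + (9−16.21)²/16.21 = 11.3462
df = 1

test statistic = 11.346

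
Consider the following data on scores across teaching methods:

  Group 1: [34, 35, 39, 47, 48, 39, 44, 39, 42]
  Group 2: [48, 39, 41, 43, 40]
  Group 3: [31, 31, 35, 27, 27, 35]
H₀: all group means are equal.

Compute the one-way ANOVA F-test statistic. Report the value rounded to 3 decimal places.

test statistic = 12.509

Group means [40.78, 42.20, 31.00], grand mean 38.200
SSB = Σnᵢ(x̄ᵢ−x̄)² = 450.844; SSW = ΣΣ(x−x̄ᵢ)² = 306.356
MSB = 450.844/2 = 225.4222; MSW = 306.356/17 = 18.0209
F = MSB/MSW = 12.5089
df = (2, 17)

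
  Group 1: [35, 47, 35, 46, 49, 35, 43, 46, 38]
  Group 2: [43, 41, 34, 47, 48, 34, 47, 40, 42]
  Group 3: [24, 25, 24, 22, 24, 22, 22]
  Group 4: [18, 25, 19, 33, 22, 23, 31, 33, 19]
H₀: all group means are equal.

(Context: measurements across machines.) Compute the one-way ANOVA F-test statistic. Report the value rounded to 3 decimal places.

Group means [41.56, 41.78, 23.29, 24.78], grand mean 33.412
SSB = Σnᵢ(x̄ᵢ−x̄)² = 2615.473; SSW = ΣΣ(x−x̄ᵢ)² = 794.762
MSB = 2615.473/3 = 871.8245; MSW = 794.762/30 = 26.4921
F = MSB/MSW = 32.9089
df = (3, 30)

test statistic = 32.909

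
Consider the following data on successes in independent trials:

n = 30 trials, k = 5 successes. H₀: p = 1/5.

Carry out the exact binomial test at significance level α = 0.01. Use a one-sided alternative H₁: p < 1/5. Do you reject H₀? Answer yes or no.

reject H₀: no

Exact binomial: n=30, k=5, p₀=1/5=0.2000
P(X≤5) from Σ C(n,i)·p₀^i·(1−p₀)^(n−i)
p-value (one-sided, H₁ less) = 0.42751
At α=0.01: p ≥ α → fail to reject H₀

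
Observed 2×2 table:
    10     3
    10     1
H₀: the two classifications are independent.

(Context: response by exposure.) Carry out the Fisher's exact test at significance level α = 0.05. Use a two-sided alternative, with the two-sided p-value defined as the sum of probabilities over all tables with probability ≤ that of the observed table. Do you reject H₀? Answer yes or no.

Margins: r₁=13, r₂=11, c₁=20, c₂=4, n=24
p_obs = C(13,10)·C(11,10)/C(24,20); sum pmf over tables with pmf ≤ p_obs
p-value (two-sided) = 0.59627
At α=0.05: p ≥ α → fail to reject H₀

reject H₀: no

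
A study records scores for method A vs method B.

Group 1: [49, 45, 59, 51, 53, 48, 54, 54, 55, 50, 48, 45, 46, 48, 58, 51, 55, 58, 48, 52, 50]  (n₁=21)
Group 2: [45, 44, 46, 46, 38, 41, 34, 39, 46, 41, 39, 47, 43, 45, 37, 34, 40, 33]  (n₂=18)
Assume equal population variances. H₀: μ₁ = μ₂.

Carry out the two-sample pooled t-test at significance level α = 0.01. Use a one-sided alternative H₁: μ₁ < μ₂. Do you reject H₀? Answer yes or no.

reject H₀: no

x̄₁=51.286, s₁=4.209, n₁=21
x̄₂=41.000, s₂=4.550, n₂=18
s_p² = [20·4.209² + 17·4.550²]/37 = 19.0888
SE = √(s_p²·(1/21+1/18)) = 1.4034
t = (51.286−41.000)/1.4034 = 7.3292
df = 37
p-value (one-sided, H₁ less) = 1.00000
At α=0.01: p ≥ α → fail to reject H₀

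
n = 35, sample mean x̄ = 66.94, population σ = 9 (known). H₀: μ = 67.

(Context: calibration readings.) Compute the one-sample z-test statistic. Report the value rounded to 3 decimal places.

test statistic = -0.039

SE = σ/√n = 9/√35 = 1.5213
z = (x̄−μ₀)/SE = (66.94−67)/1.5213 = -0.0394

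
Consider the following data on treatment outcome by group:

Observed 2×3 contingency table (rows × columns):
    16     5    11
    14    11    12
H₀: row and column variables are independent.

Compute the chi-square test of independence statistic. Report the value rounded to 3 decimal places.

Row totals [32, 37], col totals [30, 16, 23], n=69
χ² = (16−13.91)²/13.91 + (5−7.42)²/7.42 + (11−10.67)²/10.67 + (14−16.09)²/16.09 + (11−8.58)²/8.58 + (12−12.33)²/12.33 = 2.0754
df = 2

test statistic = 2.075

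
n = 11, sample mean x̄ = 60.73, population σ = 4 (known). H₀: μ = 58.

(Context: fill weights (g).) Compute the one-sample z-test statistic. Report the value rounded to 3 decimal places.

test statistic = 2.264

SE = σ/√n = 4/√11 = 1.2060
z = (x̄−μ₀)/SE = (60.73−58)/1.2060 = 2.2636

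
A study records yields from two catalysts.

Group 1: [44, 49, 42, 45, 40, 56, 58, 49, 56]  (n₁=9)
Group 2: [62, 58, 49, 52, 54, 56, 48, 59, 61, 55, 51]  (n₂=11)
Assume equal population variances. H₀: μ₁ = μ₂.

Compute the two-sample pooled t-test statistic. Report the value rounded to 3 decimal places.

test statistic = -2.457

x̄₁=48.778, s₁=6.610, n₁=9
x̄₂=55.000, s₂=4.712, n₂=11
s_p² = [8·6.610² + 10·4.712²]/18 = 31.7531
SE = √(s_p²·(1/9+1/11)) = 2.5327
t = (48.778−55.000)/2.5327 = -2.4567
df = 18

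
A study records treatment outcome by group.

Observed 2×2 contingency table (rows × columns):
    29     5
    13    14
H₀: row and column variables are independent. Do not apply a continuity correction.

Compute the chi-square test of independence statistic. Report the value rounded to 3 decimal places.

Row totals [34, 27], col totals [42, 19], n=61
χ² = (29−23.41)²/23.41 + (5−10.59)²/10.59 + (13−18.59)²/18.59 + (14−8.41)²/8.41 = 9.6826
df = 1

test statistic = 9.683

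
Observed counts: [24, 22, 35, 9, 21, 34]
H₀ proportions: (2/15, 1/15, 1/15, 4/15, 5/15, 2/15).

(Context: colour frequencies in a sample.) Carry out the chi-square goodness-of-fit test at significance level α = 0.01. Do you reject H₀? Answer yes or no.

reject H₀: yes

n = 145; E_i = n·p_i = [19.33, 9.67, 9.67, 38.67, 48.33, 19.33]
χ² = (24−19.33)²/19.33 + (22−9.67)²/9.67 + (35−9.67)²/9.67 + (9−38.67)²/38.67 + (21−48.33)²/48.33 + (34−19.33)²/19.33 = 132.5983
df = 5
p-value (upper-tail) = 0.00000
At α=0.01: p < α → reject H₀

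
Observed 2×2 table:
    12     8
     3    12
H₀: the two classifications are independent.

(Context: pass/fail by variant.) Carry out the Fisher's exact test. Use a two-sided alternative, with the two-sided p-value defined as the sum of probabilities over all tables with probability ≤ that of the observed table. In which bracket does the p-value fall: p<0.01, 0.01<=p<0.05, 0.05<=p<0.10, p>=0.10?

p-value bracket: 0.01<=p<0.05

Margins: r₁=20, r₂=15, c₁=15, c₂=20, n=35
p_obs = C(20,12)·C(15,3)/C(35,15); sum pmf over tables with pmf ≤ p_obs
p-value (two-sided) = 0.03687
→ bracket: 0.01<=p<0.05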